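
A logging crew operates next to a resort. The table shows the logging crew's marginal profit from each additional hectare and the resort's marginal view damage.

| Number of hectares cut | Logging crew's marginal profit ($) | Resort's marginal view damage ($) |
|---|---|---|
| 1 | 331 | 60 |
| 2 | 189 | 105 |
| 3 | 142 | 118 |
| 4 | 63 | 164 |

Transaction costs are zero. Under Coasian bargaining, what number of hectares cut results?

3

Bargaining reaches the level where marginal profit last exceeds marginal view damage.
That holds through level 3 (142 ≥ 118) but not at 4 (63 < 164).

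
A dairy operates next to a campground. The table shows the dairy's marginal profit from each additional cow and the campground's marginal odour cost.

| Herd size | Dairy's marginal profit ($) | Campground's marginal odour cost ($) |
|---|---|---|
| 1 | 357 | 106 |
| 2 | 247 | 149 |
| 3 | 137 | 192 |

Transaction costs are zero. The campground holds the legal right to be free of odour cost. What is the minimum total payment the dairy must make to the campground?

$255

Efficient level: marginal profit ≥ marginal odour cost through level 2, so k* = 2.
With the campground holding the right, the dairy must at least compensate total damage at k*: 106 + 149 = 255.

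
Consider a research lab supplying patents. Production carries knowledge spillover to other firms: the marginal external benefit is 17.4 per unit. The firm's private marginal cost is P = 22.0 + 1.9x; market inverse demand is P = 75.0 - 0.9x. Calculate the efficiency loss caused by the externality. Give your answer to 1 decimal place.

DWL = 54.1

Market equilibrium (private): 22.0 + 1.9x = 75.0 - 0.9x → x_m = 18.9286.
Social marginal cost = private MC − MEB = 4.6 + 1.9x.
Set SMC = demand: 4.6 + 1.9x = 75.0 - 0.9x → x* = 25.1429.
The welfare-loss triangle has base |x_m − x*| and height MEB(x_m) (the vertical gap between SMC and demand is zero at x* and MEB at x_m).
DWL = ½ × 6.2143 × 17.4000 = 54.0644.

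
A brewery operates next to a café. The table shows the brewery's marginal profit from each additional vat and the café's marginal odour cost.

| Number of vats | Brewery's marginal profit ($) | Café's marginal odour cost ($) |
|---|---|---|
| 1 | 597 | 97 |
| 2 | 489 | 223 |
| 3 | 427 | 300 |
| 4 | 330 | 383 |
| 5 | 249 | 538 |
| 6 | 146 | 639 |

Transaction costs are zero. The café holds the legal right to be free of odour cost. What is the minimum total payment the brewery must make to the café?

Efficient level: marginal profit ≥ marginal odour cost through level 3, so k* = 3.
With the café holding the right, the brewery must at least compensate total damage at k*: 97 + 223 + 300 = 620.

$620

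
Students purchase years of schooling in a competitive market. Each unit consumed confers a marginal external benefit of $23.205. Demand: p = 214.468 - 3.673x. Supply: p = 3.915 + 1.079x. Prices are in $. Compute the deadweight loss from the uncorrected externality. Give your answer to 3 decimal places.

Market equilibrium (private): 3.915 + 1.079x = 214.468 - 3.673x → x_m = 44.3083.
Social marginal benefit = demand + MEB = 237.673 - 3.673x.
Set SMB = MC: 237.673 - 3.673x = 3.915 + 1.079x → x* = 49.1915.
The welfare-loss triangle has base |x_m − x*| and height MEB(x_m) (the vertical gap between SMB and MC is zero at x* and MEB at x_m).
DWL = ½ × 4.8832 × 23.2050 = 56.6573.

DWL = $56.657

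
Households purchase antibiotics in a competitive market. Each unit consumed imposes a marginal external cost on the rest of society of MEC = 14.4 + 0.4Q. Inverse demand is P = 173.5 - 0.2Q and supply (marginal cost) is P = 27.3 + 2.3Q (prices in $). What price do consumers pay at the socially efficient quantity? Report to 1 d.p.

P = $164.4

Social marginal benefit = demand − MEC = 159.1 - 0.6Q.
Set SMB = MC: 159.1 - 0.6Q = 27.3 + 2.3Q → Q* = 45.4483.
Consumer price on the demand curve at Q*: 173.5 − 0.2×45.4483 = 164.4103.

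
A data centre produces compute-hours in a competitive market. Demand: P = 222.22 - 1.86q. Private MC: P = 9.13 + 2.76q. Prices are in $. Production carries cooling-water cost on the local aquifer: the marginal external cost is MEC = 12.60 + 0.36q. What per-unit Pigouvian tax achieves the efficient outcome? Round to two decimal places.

Social marginal cost = private MC + MEC = 21.73 + 3.12q.
Set SMC = demand: 21.73 + 3.12q = 222.22 - 1.86q → q* = 40.2590.
The Pigouvian tax equals MEC at q*: 12.60 + 0.36×40.2590 = 27.0932.

tax = $27.09 per unit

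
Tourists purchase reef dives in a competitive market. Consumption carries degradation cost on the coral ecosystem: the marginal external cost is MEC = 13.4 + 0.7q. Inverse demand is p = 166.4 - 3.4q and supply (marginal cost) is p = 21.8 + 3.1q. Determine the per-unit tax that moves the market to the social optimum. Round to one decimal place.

Social marginal benefit = demand − MEC = 153.0 - 4.1q.
Set SMB = MC: 153.0 - 4.1q = 21.8 + 3.1q → q* = 18.2222.
The Pigouvian tax equals MEC at q*: 13.4 + 0.7×18.2222 = 26.1555.

tax = 26.2 per unit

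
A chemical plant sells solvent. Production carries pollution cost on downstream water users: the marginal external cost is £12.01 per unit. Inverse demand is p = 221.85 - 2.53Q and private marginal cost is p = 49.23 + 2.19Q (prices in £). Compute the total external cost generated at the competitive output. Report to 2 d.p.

Market equilibrium (private): 49.23 + 2.19Q = 221.85 - 2.53Q → Q_m = 36.5720.
Total external cost = MEC × Q_m = 12.01 × 36.5720 = 439.2297.

£439.23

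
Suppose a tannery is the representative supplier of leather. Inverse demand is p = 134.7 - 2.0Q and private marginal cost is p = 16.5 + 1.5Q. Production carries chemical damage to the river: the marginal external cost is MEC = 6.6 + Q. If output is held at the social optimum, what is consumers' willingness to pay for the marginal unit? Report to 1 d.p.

P = 85.1

Social marginal cost = private MC + MEC = 23.1 + 2.5Q.
Set SMC = demand: 23.1 + 2.5Q = 134.7 - 2.0Q → Q* = 24.8000.
Consumer price on the demand curve at Q*: 134.7 − 2.0×24.8000 = 85.1000.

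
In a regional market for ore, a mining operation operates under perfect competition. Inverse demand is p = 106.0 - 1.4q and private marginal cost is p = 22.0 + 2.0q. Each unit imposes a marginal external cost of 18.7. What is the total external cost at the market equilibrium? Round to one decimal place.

462.0

Market equilibrium (private): 22.0 + 2.0q = 106.0 - 1.4q → q_m = 24.7059.
Total external cost = MEC × q_m = 18.7 × 24.7059 = 462.0003.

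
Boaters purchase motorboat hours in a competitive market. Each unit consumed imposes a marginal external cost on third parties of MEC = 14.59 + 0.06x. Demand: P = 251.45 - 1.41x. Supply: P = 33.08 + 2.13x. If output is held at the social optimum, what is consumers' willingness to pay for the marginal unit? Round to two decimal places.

P = 171.64

Social marginal benefit = demand − MEC = 236.86 - 1.47x.
Set SMB = MC: 236.86 - 1.47x = 33.08 + 2.13x → x* = 56.6056.
Consumer price on the demand curve at x*: 251.45 − 1.41×56.6056 = 171.6361.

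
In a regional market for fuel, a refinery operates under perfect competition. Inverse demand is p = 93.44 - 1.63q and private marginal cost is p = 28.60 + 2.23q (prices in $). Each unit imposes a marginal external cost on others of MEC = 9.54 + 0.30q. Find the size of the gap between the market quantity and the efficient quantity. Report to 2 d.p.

3.50 units

Market equilibrium (private): 28.60 + 2.23q = 93.44 - 1.63q → q_m = 16.7979.
Social marginal cost = private MC + MEC = 38.14 + 2.53q.
Set SMC = demand: 38.14 + 2.53q = 93.44 - 1.63q → q* = 13.2933.
Gap = |16.7979 − 13.2933| = 3.5046.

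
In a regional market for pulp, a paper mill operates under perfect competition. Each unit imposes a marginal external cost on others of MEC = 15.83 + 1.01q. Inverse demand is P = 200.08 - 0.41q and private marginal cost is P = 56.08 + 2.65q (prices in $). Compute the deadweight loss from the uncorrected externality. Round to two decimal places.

DWL = $493.17

Market equilibrium (private): 56.08 + 2.65q = 200.08 - 0.41q → q_m = 47.0588.
Social marginal cost = private MC + MEC = 71.91 + 3.66q.
Set SMC = demand: 71.91 + 3.66q = 200.08 - 0.41q → q* = 31.4914.
The loss is the area between SMC and demand from q* to q_m; with linear curves that's a triangle of height MEC(q_m).
DWL = ½ × 15.5674 × 63.3594 = 493.1706.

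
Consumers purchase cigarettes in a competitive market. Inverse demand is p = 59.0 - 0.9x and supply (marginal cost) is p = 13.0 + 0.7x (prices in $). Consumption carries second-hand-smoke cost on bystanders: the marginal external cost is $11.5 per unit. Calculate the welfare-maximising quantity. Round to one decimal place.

Social marginal benefit = demand − MEC = 47.5 - 0.9x.
Set SMB = MC: 47.5 - 0.9x = 13.0 + 0.7x → x* = 21.5625.

x* = 21.6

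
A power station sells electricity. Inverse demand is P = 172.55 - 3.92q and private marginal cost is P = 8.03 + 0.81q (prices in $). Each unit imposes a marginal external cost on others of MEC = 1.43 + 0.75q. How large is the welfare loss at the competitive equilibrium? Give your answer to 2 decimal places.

Market equilibrium (private): 8.03 + 0.81q = 172.55 - 3.92q → q_m = 34.7822.
Social marginal cost = private MC + MEC = 9.46 + 1.56q.
Set SMC = demand: 9.46 + 1.56q = 172.55 - 3.92q → q* = 29.7609.
The welfare-loss triangle has base |q_m − q*| and height MEC(q_m) (the vertical gap between SMC and demand is zero at q* and MEC at q_m).
DWL = ½ × 5.0213 × 27.5167 = 69.0848.

DWL = $69.08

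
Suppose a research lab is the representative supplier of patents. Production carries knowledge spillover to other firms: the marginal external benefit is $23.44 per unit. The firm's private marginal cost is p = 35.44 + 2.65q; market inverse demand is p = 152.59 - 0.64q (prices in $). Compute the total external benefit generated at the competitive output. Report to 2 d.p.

$834.65

Market equilibrium (private): 35.44 + 2.65q = 152.59 - 0.64q → q_m = 35.6079.
Total external benefit = MEB × q_m = 23.44 × 35.6079 = 834.6492.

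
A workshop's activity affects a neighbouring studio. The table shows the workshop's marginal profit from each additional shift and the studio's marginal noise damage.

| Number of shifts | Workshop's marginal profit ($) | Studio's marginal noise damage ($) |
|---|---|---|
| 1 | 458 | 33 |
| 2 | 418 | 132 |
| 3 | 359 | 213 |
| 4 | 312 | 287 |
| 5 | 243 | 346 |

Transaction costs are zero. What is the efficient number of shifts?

4

Bargaining reaches the level where marginal profit last exceeds marginal noise damage.
That holds through level 4 (312 ≥ 287) but not at 5 (243 < 346).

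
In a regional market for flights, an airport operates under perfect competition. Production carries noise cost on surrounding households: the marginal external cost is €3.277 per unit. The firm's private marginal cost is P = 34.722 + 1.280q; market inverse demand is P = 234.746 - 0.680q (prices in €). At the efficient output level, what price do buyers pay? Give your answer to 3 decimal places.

P = €166.487

Social marginal cost = private MC + MEC = 37.999 + 1.280q.
Set SMC = demand: 37.999 + 1.280q = 234.746 - 0.680q → q* = 100.3811.
Consumer price on the demand curve at q*: 234.746 − 0.680×100.3811 = 166.4869.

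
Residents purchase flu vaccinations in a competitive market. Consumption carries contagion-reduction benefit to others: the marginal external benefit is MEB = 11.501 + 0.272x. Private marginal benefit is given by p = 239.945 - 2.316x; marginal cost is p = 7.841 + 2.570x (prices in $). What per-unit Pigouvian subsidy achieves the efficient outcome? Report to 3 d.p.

subsidy = $25.862 per unit

Social marginal benefit = demand + MEB = 251.446 - 2.044x.
Set SMB = MC: 251.446 - 2.044x = 7.841 + 2.570x → x* = 52.7969.
The Pigouvian subsidy equals MEB at x*: 11.501 + 0.272×52.7969 = 25.8618.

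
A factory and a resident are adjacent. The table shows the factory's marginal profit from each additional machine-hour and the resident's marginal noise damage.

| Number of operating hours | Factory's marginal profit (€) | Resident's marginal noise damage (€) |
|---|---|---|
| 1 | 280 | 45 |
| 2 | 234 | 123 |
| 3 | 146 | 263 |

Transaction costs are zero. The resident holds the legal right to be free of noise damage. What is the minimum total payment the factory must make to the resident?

Efficient level: marginal profit ≥ marginal noise damage through level 2, so k* = 2.
With the resident holding the right, the factory must at least compensate total damage at k*: 45 + 123 = 168.

€168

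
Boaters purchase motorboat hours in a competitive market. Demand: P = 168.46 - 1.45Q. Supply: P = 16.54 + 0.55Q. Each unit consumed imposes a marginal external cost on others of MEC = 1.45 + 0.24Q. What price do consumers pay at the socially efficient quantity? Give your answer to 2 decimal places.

P = 71.06

Social marginal benefit = demand − MEC = 167.01 - 1.69Q.
Set SMB = MC: 167.01 - 1.69Q = 16.54 + 0.55Q → Q* = 67.1741.
Consumer price on the demand curve at Q*: 168.46 − 1.45×67.1741 = 71.0576.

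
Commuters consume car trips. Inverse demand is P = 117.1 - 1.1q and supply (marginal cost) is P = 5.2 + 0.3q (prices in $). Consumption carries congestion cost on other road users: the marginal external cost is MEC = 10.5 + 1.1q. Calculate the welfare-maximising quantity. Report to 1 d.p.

Social marginal benefit = demand − MEC = 106.6 - 2.2q.
Set SMB = MC: 106.6 - 2.2q = 5.2 + 0.3q → q* = 40.5600.

q* = 40.6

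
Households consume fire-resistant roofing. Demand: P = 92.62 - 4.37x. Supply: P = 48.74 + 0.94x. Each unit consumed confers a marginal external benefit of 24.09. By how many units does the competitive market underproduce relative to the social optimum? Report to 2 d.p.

Market equilibrium (private): 48.74 + 0.94x = 92.62 - 4.37x → x_m = 8.2637.
Social marginal benefit = demand + MEB = 116.71 - 4.37x.
Set SMB = MC: 116.71 - 4.37x = 48.74 + 0.94x → x* = 12.8004.
Gap = |8.2637 − 12.8004| = 4.5367.

4.54 units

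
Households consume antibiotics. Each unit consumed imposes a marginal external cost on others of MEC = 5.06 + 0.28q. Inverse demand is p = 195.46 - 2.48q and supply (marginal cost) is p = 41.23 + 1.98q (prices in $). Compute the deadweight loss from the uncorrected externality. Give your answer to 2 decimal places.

Market equilibrium (private): 41.23 + 1.98q = 195.46 - 2.48q → q_m = 34.5807.
Social marginal benefit = demand − MEC = 190.40 - 2.76q.
Set SMB = MC: 190.40 - 2.76q = 41.23 + 1.98q → q* = 31.4705.
The loss is the area between SMB and MC from q* to q_m; with linear curves that's a triangle of height MEC(q_m).
DWL = ½ × 3.1102 × 14.7426 = 22.9262.

DWL = $22.93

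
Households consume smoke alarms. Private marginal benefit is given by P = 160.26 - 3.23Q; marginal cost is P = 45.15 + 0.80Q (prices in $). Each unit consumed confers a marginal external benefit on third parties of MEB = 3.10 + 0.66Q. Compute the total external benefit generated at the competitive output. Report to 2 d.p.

Market equilibrium (private): 45.15 + 0.80Q = 160.26 - 3.23Q → Q_m = 28.5633.
Total external benefit = ∫₀^{Q_m} (3.10 + 0.66Q) dQ = 3.10×28.5633 + ½×0.66×28.5633² = 357.7807.

$357.78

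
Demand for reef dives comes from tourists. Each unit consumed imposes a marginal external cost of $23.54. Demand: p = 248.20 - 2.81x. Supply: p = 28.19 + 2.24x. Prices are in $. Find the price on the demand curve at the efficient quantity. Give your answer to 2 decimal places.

P = $138.88

Social marginal benefit = demand − MEC = 224.66 - 2.81x.
Set SMB = MC: 224.66 - 2.81x = 28.19 + 2.24x → x* = 38.9050.
Consumer price on the demand curve at x*: 248.20 − 2.81×38.9050 = 138.8770.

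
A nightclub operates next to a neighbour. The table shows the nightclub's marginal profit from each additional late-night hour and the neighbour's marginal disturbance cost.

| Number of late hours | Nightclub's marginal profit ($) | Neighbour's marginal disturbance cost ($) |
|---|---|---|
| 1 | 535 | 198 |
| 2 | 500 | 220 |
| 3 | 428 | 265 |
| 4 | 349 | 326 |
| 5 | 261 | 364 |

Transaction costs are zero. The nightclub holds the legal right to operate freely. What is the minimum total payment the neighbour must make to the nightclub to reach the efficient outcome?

Left alone the nightclub would choose level 5 (marginal profit stays positive).
Efficient level: k* = 4 (marginal profit ≥ marginal disturbance cost through 4).
The neighbour must at least cover the nightclub's forgone profit from cutting 5→4: 261 = 261.

$261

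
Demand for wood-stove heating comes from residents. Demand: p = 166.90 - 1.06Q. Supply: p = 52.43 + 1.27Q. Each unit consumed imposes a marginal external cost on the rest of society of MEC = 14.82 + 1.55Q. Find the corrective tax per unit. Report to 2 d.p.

tax = 54.63 per unit

Social marginal benefit = demand − MEC = 152.08 - 2.61Q.
Set SMB = MC: 152.08 - 2.61Q = 52.43 + 1.27Q → Q* = 25.6830.
The Pigouvian tax equals MEC at Q*: 14.82 + 1.55×25.6830 = 54.6287.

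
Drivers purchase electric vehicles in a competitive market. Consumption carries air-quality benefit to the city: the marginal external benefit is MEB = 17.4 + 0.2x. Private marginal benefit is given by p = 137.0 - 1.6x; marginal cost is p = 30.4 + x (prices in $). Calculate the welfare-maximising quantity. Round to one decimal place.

x* = 51.7

Social marginal benefit = demand + MEB = 154.4 - 1.4x.
Set SMB = MC: 154.4 - 1.4x = 30.4 + x → x* = 51.6667.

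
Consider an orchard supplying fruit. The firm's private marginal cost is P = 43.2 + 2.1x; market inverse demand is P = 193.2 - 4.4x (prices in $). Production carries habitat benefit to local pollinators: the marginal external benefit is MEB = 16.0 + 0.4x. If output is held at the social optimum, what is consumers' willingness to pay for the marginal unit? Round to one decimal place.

P = $73.5

Social marginal cost = private MC − MEB = 27.2 + 1.7x.
Set SMC = demand: 27.2 + 1.7x = 193.2 - 4.4x → x* = 27.2131.
Consumer price on the demand curve at x*: 193.2 − 4.4×27.2131 = 73.4624.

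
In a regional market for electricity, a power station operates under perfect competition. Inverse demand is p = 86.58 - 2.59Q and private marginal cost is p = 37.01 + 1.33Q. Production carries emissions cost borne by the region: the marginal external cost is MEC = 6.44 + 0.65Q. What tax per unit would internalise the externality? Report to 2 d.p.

Social marginal cost = private MC + MEC = 43.45 + 1.98Q.
Set SMC = demand: 43.45 + 1.98Q = 86.58 - 2.59Q → Q* = 9.4376.
The Pigouvian tax equals MEC at Q*: 6.44 + 0.65×9.4376 = 12.5744.

tax = 12.57 per unit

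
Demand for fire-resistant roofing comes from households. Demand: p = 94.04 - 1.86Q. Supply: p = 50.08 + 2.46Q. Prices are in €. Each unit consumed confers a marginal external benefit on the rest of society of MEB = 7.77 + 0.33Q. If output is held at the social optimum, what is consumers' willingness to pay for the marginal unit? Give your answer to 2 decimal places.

Social marginal benefit = demand + MEB = 101.81 - 1.53Q.
Set SMB = MC: 101.81 - 1.53Q = 50.08 + 2.46Q → Q* = 12.9649.
Consumer price on the demand curve at Q*: 94.04 − 1.86×12.9649 = 69.9253.

P = €69.93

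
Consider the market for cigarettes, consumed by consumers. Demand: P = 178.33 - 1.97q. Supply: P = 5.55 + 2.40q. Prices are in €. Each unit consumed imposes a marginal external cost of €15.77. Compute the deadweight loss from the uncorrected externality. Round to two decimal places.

DWL = €28.45

Market equilibrium (private): 5.55 + 2.40q = 178.33 - 1.97q → q_m = 39.5378.
Social marginal benefit = demand − MEC = 162.56 - 1.97q.
Set SMB = MC: 162.56 - 1.97q = 5.55 + 2.40q → q* = 35.9291.
The welfare-loss triangle has base |q_m − q*| and height MEC(q_m) (the vertical gap between SMB and MC is zero at q* and MEC at q_m).
DWL = ½ × 3.6087 × 15.7700 = 28.4546.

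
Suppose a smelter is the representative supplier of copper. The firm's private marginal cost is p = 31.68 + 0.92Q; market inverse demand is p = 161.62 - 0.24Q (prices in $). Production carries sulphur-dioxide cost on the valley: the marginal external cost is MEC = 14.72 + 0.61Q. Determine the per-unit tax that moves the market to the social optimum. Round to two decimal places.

Social marginal cost = private MC + MEC = 46.40 + 1.53Q.
Set SMC = demand: 46.40 + 1.53Q = 161.62 - 0.24Q → Q* = 65.0960.
The Pigouvian tax equals MEC at Q*: 14.72 + 0.61×65.0960 = 54.4286.

tax = $54.43 per unit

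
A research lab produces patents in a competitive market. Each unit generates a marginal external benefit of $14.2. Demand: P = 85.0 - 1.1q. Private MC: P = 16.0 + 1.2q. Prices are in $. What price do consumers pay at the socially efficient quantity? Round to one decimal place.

P = $45.2

Social marginal cost = private MC − MEB = 1.8 + 1.2q.
Set SMC = demand: 1.8 + 1.2q = 85.0 - 1.1q → q* = 36.1739.
Consumer price on the demand curve at q*: 85.0 − 1.1×36.1739 = 45.2087.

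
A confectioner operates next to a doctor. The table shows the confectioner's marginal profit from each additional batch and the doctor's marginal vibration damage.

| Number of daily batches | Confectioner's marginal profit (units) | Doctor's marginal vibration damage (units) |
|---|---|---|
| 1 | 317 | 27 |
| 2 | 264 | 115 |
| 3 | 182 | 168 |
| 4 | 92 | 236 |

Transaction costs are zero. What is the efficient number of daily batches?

Bargaining reaches the level where marginal profit last exceeds marginal vibration damage.
That holds through level 3 (182 ≥ 168) but not at 4 (92 < 236).

3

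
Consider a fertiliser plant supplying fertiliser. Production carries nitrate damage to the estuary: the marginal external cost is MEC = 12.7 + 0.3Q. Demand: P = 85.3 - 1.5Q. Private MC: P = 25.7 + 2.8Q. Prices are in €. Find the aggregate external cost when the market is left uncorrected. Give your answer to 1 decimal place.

€204.8

Market equilibrium (private): 25.7 + 2.8Q = 85.3 - 1.5Q → Q_m = 13.8605.
Total external cost = ∫₀^{Q_m} (12.7 + 0.3Q) dQ = 12.7×13.8605 + ½×0.3×13.8605² = 204.8454.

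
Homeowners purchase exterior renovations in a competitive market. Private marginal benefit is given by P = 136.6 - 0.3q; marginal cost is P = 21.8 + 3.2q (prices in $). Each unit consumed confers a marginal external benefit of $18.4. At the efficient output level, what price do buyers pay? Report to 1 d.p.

P = $125.2

Social marginal benefit = demand + MEB = 155.0 - 0.3q.
Set SMB = MC: 155.0 - 0.3q = 21.8 + 3.2q → q* = 38.0571.
Consumer price on the demand curve at q*: 136.6 − 0.3×38.0571 = 125.1829.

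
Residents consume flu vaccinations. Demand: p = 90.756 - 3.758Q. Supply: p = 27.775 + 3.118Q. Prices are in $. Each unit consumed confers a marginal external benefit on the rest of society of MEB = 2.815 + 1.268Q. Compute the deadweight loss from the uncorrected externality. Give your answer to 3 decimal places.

DWL = $18.563

Market equilibrium (private): 27.775 + 3.118Q = 90.756 - 3.758Q → Q_m = 9.1595.
Social marginal benefit = demand + MEB = 93.571 - 2.490Q.
Set SMB = MC: 93.571 - 2.490Q = 27.775 + 3.118Q → Q* = 11.7325.
The welfare-loss triangle has base |Q_m − Q*| and height MEB(Q_m) (the vertical gap between SMB and MC is zero at Q* and MEB at Q_m).
DWL = ½ × 2.5730 × 14.4293 = 18.5633.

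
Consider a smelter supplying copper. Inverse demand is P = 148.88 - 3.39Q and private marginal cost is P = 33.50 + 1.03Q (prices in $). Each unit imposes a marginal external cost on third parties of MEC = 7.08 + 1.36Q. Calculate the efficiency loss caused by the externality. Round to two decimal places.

Market equilibrium (private): 33.50 + 1.03Q = 148.88 - 3.39Q → Q_m = 26.1041.
Social marginal cost = private MC + MEC = 40.58 + 2.39Q.
Set SMC = demand: 40.58 + 2.39Q = 148.88 - 3.39Q → Q* = 18.7370.
The loss is the area between SMC and demand from Q* to Q_m; with linear curves that's a triangle of height MEC(Q_m).
DWL = ½ × 7.3671 × 42.5815 = 156.8511.

DWL = $156.85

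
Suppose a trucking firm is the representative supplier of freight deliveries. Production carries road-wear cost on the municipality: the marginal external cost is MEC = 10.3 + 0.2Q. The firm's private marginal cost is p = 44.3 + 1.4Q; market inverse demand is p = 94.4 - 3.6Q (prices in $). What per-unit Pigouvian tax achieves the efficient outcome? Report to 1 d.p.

tax = $11.8 per unit

Social marginal cost = private MC + MEC = 54.6 + 1.6Q.
Set SMC = demand: 54.6 + 1.6Q = 94.4 - 3.6Q → Q* = 7.6538.
The Pigouvian tax equals MEC at Q*: 10.3 + 0.2×7.6538 = 11.8308.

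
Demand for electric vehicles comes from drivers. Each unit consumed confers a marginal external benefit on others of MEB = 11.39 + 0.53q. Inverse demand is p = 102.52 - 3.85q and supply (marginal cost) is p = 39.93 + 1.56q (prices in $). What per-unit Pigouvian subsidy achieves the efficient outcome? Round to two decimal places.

Social marginal benefit = demand + MEB = 113.91 - 3.32q.
Set SMB = MC: 113.91 - 3.32q = 39.93 + 1.56q → q* = 15.1598.
The Pigouvian subsidy equals MEB at q*: 11.39 + 0.53×15.1598 = 19.4247.

subsidy = $19.42 per unit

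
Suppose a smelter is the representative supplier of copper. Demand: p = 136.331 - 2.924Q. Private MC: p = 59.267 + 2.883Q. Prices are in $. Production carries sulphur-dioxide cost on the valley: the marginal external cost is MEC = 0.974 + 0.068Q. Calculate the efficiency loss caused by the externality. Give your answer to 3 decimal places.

DWL = $0.300

Market equilibrium (private): 59.267 + 2.883Q = 136.331 - 2.924Q → Q_m = 13.2709.
Social marginal cost = private MC + MEC = 60.241 + 2.951Q.
Set SMC = demand: 60.241 + 2.951Q = 136.331 - 2.924Q → Q* = 12.9515.
The loss is the area between SMC and demand from Q* to Q_m; with linear curves that's a triangle of height MEC(Q_m).
DWL = ½ × 0.3194 × 1.8764 = 0.2997.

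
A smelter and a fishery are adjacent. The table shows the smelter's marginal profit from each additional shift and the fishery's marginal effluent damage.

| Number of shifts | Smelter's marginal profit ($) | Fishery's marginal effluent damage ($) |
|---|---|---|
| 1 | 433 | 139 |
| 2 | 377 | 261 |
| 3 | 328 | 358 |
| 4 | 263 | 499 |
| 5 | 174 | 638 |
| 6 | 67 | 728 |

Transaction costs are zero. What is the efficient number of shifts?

Bargaining reaches the level where marginal profit last exceeds marginal effluent damage.
That holds through level 2 (377 ≥ 261) but not at 3 (328 < 358).

2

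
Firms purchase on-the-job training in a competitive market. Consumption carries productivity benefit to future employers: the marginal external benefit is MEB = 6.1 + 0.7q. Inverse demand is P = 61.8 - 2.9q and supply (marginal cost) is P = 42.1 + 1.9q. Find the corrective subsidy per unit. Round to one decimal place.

Social marginal benefit = demand + MEB = 67.9 - 2.2q.
Set SMB = MC: 67.9 - 2.2q = 42.1 + 1.9q → q* = 6.2927.
The Pigouvian subsidy equals MEB at q*: 6.1 + 0.7×6.2927 = 10.5049.

subsidy = 10.5 per unit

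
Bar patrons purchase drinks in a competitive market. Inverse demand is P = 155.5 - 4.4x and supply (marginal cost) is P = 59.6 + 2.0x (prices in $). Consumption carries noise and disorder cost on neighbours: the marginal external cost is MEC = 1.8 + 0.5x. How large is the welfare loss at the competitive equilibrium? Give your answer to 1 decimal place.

Market equilibrium (private): 59.6 + 2.0x = 155.5 - 4.4x → x_m = 14.9844.
Social marginal benefit = demand − MEC = 153.7 - 4.9x.
Set SMB = MC: 153.7 - 4.9x = 59.6 + 2.0x → x* = 13.6377.
Height of the DWL triangle at x_m is MC(x_m) − SMB(x_m) = MEC(x_m) = 9.2922.
DWL = ½ × 1.3467 × 9.2922 = 6.2569.

DWL = $6.3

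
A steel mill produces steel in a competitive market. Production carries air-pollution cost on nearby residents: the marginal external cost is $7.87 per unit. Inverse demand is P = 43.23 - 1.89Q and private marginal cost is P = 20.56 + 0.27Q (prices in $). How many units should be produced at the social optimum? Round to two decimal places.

Q* = 6.85

Social marginal cost = private MC + MEC = 28.43 + 0.27Q.
Set SMC = demand: 28.43 + 0.27Q = 43.23 - 1.89Q → Q* = 6.8519.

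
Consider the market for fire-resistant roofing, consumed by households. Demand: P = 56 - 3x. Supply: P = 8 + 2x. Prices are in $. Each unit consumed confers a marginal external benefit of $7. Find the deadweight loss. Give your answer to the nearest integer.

DWL = $5

Market equilibrium (private): 8 + 2x = 56 - 3x → x_m = 9.6000.
Social marginal benefit = demand + MEB = 63 - 3x.
Set SMB = MC: 63 - 3x = 8 + 2x → x* = 11.0000.
Height of the DWL triangle at x_m is SMB(x_m) − MC(x_m) = MEB(x_m) = 7.0000.
DWL = ½ × 1.4000 × 7.0000 = 4.9000.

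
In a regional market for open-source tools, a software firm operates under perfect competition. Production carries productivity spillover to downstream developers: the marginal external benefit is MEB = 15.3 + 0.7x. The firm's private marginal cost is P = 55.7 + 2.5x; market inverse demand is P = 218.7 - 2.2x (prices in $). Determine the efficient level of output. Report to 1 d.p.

x* = 44.6

Social marginal cost = private MC − MEB = 40.4 + 1.8x.
Set SMC = demand: 40.4 + 1.8x = 218.7 - 2.2x → x* = 44.5750.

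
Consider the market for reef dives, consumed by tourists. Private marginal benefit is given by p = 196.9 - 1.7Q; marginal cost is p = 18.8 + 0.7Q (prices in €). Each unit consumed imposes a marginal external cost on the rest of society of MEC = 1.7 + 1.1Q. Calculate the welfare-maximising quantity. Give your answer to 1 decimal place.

Q* = 50.4

Social marginal benefit = demand − MEC = 195.2 - 2.8Q.
Set SMB = MC: 195.2 - 2.8Q = 18.8 + 0.7Q → Q* = 50.4000.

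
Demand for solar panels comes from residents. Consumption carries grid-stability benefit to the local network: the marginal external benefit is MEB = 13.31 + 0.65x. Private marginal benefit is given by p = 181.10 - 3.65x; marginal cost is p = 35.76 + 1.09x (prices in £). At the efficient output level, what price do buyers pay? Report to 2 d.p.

P = £39.52

Social marginal benefit = demand + MEB = 194.41 - 3.00x.
Set SMB = MC: 194.41 - 3.00x = 35.76 + 1.09x → x* = 38.7897.
Consumer price on the demand curve at x*: 181.10 − 3.65×38.7897 = 39.5176.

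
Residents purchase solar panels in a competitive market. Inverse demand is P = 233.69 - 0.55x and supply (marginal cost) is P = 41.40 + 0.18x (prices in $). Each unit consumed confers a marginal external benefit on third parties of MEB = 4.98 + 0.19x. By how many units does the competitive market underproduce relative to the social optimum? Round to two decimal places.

Market equilibrium (private): 41.40 + 0.18x = 233.69 - 0.55x → x_m = 263.4110.
Social marginal benefit = demand + MEB = 238.67 - 0.36x.
Set SMB = MC: 238.67 - 0.36x = 41.40 + 0.18x → x* = 365.3148.
Gap = |263.4110 − 365.3148| = 101.9038.

101.90 units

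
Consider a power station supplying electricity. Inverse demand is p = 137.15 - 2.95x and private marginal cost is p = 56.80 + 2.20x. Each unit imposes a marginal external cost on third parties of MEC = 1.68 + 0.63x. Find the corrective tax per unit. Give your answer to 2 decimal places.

Social marginal cost = private MC + MEC = 58.48 + 2.83x.
Set SMC = demand: 58.48 + 2.83x = 137.15 - 2.95x → x* = 13.6107.
The Pigouvian tax equals MEC at x*: 1.68 + 0.63×13.6107 = 10.2547.

tax = 10.25 per unit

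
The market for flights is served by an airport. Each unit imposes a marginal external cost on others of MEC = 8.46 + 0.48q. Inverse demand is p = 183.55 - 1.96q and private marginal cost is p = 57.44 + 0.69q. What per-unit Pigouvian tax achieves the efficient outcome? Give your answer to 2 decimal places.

Social marginal cost = private MC + MEC = 65.90 + 1.17q.
Set SMC = demand: 65.90 + 1.17q = 183.55 - 1.96q → q* = 37.5879.
The Pigouvian tax equals MEC at q*: 8.46 + 0.48×37.5879 = 26.5022.

tax = 26.50 per unit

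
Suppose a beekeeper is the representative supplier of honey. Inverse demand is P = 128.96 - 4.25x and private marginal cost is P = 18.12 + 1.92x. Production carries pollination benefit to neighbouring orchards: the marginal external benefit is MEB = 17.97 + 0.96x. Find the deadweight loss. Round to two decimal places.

DWL = 119.02

Market equilibrium (private): 18.12 + 1.92x = 128.96 - 4.25x → x_m = 17.9643.
Social marginal cost = private MC − MEB = 0.15 + 0.96x.
Set SMC = demand: 0.15 + 0.96x = 128.96 - 4.25x → x* = 24.7236.
Height of the DWL triangle at x_m is demand(x_m) − SMC(x_m) = MEB(x_m) = 35.2158.
DWL = ½ × 6.7593 × 35.2158 = 119.0171.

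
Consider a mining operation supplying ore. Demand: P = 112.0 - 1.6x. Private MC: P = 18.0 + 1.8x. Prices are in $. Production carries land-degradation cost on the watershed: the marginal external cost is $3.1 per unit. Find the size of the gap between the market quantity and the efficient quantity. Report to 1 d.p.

0.9 units

Market equilibrium (private): 18.0 + 1.8x = 112.0 - 1.6x → x_m = 27.6471.
Social marginal cost = private MC + MEC = 21.1 + 1.8x.
Set SMC = demand: 21.1 + 1.8x = 112.0 - 1.6x → x* = 26.7353.
Gap = |27.6471 − 26.7353| = 0.9118.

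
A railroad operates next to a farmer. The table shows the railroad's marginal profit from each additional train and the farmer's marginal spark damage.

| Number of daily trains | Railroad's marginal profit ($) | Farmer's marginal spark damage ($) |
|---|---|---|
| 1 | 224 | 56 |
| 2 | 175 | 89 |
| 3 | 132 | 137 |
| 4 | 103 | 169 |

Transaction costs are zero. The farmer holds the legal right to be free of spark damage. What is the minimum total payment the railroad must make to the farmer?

$145

Efficient level: marginal profit ≥ marginal spark damage through level 2, so k* = 2.
With the farmer holding the right, the railroad must at least compensate total damage at k*: 56 + 89 = 145.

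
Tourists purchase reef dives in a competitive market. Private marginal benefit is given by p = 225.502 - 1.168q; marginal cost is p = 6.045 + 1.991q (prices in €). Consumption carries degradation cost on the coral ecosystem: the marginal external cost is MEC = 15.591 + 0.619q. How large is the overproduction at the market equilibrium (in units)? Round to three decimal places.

Market equilibrium (private): 6.045 + 1.991q = 225.502 - 1.168q → q_m = 69.4704.
Social marginal benefit = demand − MEC = 209.911 - 1.787q.
Set SMB = MC: 209.911 - 1.787q = 6.045 + 1.991q → q* = 53.9614.
Gap = |69.4704 − 53.9614| = 15.5090.

15.509 units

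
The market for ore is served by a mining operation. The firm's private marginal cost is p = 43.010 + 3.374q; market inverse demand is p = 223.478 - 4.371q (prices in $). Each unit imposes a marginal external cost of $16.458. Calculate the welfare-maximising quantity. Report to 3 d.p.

Social marginal cost = private MC + MEC = 59.468 + 3.374q.
Set SMC = demand: 59.468 + 3.374q = 223.478 - 4.371q → q* = 21.1762.

q* = 21.176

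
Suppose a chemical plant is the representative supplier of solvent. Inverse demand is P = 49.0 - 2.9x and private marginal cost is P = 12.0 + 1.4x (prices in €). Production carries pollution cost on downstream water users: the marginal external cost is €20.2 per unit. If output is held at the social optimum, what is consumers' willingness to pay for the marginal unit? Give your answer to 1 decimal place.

P = €37.7

Social marginal cost = private MC + MEC = 32.2 + 1.4x.
Set SMC = demand: 32.2 + 1.4x = 49.0 - 2.9x → x* = 3.9070.
Consumer price on the demand curve at x*: 49.0 − 2.9×3.9070 = 37.6697.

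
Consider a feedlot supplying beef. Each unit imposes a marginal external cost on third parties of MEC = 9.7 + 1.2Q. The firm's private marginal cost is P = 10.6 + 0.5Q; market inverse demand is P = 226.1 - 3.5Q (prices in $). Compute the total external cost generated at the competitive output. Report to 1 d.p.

$2264.1

Market equilibrium (private): 10.6 + 0.5Q = 226.1 - 3.5Q → Q_m = 53.8750.
Total external cost = ∫₀^{Q_m} (9.7 + 1.2Q) dQ = 9.7×53.8750 + ½×1.2×53.8750² = 2264.0969.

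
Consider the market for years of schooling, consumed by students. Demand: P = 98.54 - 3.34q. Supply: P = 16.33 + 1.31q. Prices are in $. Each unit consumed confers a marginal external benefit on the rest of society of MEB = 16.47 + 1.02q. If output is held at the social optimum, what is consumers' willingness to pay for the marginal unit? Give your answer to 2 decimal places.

Social marginal benefit = demand + MEB = 115.01 - 2.32q.
Set SMB = MC: 115.01 - 2.32q = 16.33 + 1.31q → q* = 27.1846.
Consumer price on the demand curve at q*: 98.54 − 3.34×27.1846 = 7.7434.

P = $7.74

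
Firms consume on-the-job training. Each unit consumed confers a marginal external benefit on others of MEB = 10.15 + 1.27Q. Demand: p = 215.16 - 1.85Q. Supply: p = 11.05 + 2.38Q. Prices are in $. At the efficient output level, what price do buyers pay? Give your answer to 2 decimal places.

P = $81.25

Social marginal benefit = demand + MEB = 225.31 - 0.58Q.
Set SMB = MC: 225.31 - 0.58Q = 11.05 + 2.38Q → Q* = 72.3851.
Consumer price on the demand curve at Q*: 215.16 − 1.85×72.3851 = 81.2476.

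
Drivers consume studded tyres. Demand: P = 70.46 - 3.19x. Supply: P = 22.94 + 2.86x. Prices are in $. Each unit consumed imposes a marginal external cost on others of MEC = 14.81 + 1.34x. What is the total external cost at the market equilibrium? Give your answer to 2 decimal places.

$157.66

Market equilibrium (private): 22.94 + 2.86x = 70.46 - 3.19x → x_m = 7.8545.
Total external cost = ∫₀^{x_m} (14.81 + 1.34x) dx = 14.81×7.8545 + ½×1.34×7.8545² = 157.6596.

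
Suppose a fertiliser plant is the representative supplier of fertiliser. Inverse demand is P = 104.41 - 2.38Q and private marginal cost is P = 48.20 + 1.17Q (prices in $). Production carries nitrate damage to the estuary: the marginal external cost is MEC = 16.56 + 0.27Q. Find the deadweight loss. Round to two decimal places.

DWL = $56.82

Market equilibrium (private): 48.20 + 1.17Q = 104.41 - 2.38Q → Q_m = 15.8338.
Social marginal cost = private MC + MEC = 64.76 + 1.44Q.
Set SMC = demand: 64.76 + 1.44Q = 104.41 - 2.38Q → Q* = 10.3796.
The loss is the area between SMC and demand from Q* to Q_m; with linear curves that's a triangle of height MEC(Q_m).
DWL = ½ × 5.4542 × 20.8351 = 56.8194.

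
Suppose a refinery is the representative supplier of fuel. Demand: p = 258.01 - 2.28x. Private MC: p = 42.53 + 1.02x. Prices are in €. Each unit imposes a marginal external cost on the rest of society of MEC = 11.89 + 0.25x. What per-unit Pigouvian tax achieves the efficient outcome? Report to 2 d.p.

tax = €26.23 per unit

Social marginal cost = private MC + MEC = 54.42 + 1.27x.
Set SMC = demand: 54.42 + 1.27x = 258.01 - 2.28x → x* = 57.3493.
The Pigouvian tax equals MEC at x*: 11.89 + 0.25×57.3493 = 26.2273.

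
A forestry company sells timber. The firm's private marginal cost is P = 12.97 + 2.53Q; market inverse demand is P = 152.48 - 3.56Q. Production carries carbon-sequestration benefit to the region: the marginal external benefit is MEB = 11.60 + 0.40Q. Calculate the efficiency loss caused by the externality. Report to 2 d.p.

DWL = 37.88

Market equilibrium (private): 12.97 + 2.53Q = 152.48 - 3.56Q → Q_m = 22.9080.
Social marginal cost = private MC − MEB = 1.37 + 2.13Q.
Set SMC = demand: 1.37 + 2.13Q = 152.48 - 3.56Q → Q* = 26.5571.
Between Q* and Q_m the wedge demand − SMC runs linearly from 0 to MEB(Q_m), so the loss is a triangle.
DWL = ½ × 3.6491 × 20.7632 = 37.8835.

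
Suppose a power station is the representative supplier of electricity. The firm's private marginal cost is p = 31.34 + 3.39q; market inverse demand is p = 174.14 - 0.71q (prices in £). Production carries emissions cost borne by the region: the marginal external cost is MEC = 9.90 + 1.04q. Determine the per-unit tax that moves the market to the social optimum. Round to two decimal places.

Social marginal cost = private MC + MEC = 41.24 + 4.43q.
Set SMC = demand: 41.24 + 4.43q = 174.14 - 0.71q → q* = 25.8560.
The Pigouvian tax equals MEC at q*: 9.90 + 1.04×25.8560 = 36.7902.

tax = £36.79 per unit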